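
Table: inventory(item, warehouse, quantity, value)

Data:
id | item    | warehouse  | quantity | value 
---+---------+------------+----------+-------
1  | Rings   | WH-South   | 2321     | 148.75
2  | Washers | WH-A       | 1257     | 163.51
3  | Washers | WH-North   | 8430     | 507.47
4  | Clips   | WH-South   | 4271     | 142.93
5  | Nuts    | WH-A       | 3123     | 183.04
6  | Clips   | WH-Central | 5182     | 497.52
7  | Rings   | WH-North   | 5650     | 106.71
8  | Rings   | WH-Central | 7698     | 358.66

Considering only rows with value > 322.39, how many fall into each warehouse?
SELECT warehouse, COUNT(*)
FROM inventory
WHERE value > 322.39
GROUP BY warehouse

Note: WHERE filters rows before grouping.

Result:
  WH-Central: 2
  WH-North: 1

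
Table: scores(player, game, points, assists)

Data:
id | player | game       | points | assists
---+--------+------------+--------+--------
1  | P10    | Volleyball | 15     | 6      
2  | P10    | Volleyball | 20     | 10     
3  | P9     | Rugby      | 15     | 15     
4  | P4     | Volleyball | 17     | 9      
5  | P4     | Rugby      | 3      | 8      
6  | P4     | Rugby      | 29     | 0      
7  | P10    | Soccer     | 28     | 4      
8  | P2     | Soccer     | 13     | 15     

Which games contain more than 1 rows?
SELECT game, COUNT(*) as cnt
FROM scores
GROUP BY game
HAVING COUNT(*) > 1

Result:
  Rugby: 3
  Soccer: 2
  Volleyball: 3

Note: HAVING filters groups after aggregation, WHERE filters rows before.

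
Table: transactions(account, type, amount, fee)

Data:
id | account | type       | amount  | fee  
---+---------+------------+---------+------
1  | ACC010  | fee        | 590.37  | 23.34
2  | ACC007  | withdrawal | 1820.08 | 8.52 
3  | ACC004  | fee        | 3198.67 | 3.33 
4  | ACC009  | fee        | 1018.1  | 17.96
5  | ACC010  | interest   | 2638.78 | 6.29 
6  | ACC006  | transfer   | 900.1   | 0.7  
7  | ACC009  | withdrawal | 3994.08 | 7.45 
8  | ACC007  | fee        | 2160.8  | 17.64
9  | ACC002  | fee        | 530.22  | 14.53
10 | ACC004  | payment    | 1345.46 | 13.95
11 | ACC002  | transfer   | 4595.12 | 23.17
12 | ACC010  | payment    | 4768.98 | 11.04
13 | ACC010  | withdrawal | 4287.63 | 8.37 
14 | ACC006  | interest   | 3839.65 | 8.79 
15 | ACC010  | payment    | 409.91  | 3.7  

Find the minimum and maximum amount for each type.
SELECT type, MIN(amount), MAX(amount)
FROM transactions
GROUP BY type

Result:
  fee: min=530.22, max=3198.67
  interest: min=2638.78, max=3839.65
  payment: min=409.91, max=4768.98
  transfer: min=900.10, max=4595.12
  withdrawal: min=1820.08, max=4287.63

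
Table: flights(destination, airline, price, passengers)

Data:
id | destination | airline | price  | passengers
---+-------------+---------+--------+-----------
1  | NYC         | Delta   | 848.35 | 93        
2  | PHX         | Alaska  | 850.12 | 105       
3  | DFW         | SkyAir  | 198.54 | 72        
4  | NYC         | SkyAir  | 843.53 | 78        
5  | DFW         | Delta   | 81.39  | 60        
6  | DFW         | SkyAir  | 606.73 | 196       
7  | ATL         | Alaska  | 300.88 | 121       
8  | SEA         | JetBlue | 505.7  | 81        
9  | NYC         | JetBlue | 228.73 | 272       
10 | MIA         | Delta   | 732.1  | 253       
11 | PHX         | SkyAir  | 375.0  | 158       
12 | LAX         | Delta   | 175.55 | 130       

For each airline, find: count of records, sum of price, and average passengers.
SELECT airline,
       COUNT(*) as cnt,
       SUM(price) as total_price,
       AVG(passengers) as avg_passengers
FROM flights
GROUP BY airline

Result:
  Alaska: 2 records, 1151.00 total price, 113.00 avg passengers
  Delta: 4 records, 1837.39 total price, 134.00 avg passengers
  JetBlue: 2 records, 734.43 total price, 176.50 avg passengers
  SkyAir: 4 records, 2023.80 total price, 126.00 avg passengers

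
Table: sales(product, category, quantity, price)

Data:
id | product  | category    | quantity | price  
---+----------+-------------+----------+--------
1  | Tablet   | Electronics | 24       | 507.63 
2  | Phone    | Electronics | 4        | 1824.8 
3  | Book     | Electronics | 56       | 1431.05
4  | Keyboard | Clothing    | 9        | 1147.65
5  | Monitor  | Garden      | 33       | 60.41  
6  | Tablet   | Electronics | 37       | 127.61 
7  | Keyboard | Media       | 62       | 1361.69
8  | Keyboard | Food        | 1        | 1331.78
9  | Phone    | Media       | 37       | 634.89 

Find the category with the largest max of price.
SELECT category, MAX(price) as val
FROM sales
GROUP BY category
ORDER BY val DESC
LIMIT 1

Result: Electronics with max(price) = 1824.80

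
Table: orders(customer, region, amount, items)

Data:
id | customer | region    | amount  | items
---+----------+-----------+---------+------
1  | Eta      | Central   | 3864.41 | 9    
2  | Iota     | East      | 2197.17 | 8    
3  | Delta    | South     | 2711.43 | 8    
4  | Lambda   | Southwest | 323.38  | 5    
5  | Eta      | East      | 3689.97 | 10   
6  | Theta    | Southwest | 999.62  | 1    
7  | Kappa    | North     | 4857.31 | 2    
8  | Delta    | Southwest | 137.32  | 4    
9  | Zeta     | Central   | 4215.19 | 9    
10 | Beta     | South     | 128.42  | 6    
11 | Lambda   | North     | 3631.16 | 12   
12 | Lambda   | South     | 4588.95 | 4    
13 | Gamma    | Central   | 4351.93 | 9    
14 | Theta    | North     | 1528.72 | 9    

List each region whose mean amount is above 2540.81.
SELECT region, AVG(amount)
FROM orders
GROUP BY region
HAVING AVG(amount) > 2540.81

Result:
  Central: avg=4143.84
  East: avg=2943.57
  North: avg=3339.06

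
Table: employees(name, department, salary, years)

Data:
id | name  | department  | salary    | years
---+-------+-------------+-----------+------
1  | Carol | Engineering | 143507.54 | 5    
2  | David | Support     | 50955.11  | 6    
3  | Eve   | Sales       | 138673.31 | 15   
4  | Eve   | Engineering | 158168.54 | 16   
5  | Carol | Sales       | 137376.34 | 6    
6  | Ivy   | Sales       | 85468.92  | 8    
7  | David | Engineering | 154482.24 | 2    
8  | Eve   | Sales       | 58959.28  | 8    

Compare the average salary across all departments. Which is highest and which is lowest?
SELECT department, AVG(salary)
FROM employees
GROUP BY department
ORDER BY AVG(salary)

All groups:
  Support: 50955.11
  Sales: 105119.46
  Engineering: 152052.77

Highest: Engineering (152052.77)
Lowest: Support (50955.11)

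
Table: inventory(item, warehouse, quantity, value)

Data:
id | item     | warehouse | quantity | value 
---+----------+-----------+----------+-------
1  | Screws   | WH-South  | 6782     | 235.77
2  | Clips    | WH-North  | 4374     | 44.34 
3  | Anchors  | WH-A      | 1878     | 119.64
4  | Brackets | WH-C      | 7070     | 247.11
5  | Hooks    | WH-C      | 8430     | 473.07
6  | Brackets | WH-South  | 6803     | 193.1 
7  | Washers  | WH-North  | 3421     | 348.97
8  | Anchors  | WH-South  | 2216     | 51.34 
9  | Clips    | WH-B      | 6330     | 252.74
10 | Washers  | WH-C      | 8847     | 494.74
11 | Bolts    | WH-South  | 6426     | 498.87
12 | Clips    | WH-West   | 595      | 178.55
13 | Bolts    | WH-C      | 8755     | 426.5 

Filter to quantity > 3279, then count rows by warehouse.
SELECT warehouse, COUNT(*)
FROM inventory
WHERE quantity > 3279
GROUP BY warehouse

Note: WHERE filters rows before grouping.

Result:
  WH-B: 1
  WH-C: 4
  WH-North: 2
  WH-South: 3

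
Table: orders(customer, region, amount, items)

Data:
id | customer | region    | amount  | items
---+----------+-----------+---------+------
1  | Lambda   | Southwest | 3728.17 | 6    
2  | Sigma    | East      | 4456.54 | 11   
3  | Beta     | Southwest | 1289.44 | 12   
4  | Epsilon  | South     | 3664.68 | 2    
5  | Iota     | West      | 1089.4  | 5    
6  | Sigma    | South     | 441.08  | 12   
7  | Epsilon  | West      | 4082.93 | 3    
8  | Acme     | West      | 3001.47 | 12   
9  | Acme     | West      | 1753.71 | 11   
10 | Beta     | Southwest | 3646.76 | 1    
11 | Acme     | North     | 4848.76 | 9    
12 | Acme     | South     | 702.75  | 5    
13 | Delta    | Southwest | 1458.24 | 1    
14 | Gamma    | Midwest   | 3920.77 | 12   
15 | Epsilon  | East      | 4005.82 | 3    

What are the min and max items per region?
SELECT region, MIN(items), MAX(items)
FROM orders
GROUP BY region

Result:
  East: min=3, max=11
  Midwest: min=12, max=12
  North: min=9, max=9
  South: min=2, max=12
  Southwest: min=1, max=12
  West: min=3, max=12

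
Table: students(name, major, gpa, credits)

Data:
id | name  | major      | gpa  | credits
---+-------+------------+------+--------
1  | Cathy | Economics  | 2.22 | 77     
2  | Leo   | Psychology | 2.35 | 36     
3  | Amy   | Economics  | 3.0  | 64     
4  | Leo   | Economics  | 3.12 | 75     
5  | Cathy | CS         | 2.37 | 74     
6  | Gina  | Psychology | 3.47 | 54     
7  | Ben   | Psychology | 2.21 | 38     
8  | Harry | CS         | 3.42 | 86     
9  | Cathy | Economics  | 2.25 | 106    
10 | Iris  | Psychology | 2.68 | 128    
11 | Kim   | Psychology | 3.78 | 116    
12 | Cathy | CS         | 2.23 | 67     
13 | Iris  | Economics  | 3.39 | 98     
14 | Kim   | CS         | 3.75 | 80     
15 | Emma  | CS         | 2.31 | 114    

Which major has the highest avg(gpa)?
SELECT major, AVG(gpa) as val
FROM students
GROUP BY major
ORDER BY val DESC
LIMIT 1

Result: Psychology with avg(gpa) = 2.90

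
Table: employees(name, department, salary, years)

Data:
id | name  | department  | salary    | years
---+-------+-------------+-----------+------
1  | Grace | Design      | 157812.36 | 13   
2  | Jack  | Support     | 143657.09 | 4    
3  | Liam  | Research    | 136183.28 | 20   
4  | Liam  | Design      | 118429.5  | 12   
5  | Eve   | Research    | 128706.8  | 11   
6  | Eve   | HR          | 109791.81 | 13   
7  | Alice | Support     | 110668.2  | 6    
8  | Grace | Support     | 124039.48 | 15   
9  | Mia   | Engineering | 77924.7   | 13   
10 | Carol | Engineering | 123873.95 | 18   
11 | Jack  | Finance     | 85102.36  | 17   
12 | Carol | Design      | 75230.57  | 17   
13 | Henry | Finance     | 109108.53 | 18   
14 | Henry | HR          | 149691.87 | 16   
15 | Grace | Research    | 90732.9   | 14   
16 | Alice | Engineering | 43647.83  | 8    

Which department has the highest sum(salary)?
SELECT department, SUM(salary) as val
FROM employees
GROUP BY department
ORDER BY val DESC
LIMIT 1

Result: Support with sum(salary) = 378364.77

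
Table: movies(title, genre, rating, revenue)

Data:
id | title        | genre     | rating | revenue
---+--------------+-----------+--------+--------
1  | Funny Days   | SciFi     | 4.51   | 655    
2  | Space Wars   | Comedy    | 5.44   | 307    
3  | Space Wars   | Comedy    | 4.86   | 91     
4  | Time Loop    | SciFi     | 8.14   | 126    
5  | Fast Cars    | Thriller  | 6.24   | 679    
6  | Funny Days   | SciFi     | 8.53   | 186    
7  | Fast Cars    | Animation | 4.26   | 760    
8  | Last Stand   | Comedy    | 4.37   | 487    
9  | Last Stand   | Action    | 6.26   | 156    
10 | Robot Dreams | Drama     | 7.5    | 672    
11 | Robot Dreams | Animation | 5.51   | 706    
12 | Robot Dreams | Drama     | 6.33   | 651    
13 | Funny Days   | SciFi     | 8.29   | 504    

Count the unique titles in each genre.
SELECT genre, COUNT(DISTINCT title)
FROM movies
GROUP BY genre

Result:
  Action: 1 distinct
  Animation: 2 distinct
  Comedy: 2 distinct
  Drama: 1 distinct
  SciFi: 2 distinct
  Thriller: 1 distinct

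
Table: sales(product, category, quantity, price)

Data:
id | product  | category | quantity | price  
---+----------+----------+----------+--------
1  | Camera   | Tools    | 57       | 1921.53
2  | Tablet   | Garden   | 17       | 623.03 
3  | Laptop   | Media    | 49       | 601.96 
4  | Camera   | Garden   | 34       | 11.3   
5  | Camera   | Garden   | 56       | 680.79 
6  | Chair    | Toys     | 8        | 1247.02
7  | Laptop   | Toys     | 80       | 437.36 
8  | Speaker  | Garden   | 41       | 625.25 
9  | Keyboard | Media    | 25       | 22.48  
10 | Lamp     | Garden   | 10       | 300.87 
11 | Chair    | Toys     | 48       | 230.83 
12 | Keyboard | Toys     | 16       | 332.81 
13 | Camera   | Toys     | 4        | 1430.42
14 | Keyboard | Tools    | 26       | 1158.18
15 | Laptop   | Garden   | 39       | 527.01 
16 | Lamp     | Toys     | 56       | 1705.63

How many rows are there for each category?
SELECT category, COUNT(*) as count
FROM sales
GROUP BY category

Result:
  Garden: 6
  Media: 2
  Tools: 2
  Toys: 6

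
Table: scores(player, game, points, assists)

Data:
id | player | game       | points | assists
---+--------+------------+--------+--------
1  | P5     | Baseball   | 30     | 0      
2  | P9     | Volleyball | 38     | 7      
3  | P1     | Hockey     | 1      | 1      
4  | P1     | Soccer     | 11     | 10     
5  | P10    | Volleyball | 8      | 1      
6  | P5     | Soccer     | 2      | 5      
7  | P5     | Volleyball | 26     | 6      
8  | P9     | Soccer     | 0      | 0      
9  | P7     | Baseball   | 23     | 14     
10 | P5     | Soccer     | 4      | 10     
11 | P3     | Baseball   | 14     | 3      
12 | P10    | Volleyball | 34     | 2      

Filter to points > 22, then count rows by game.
SELECT game, COUNT(*)
FROM scores
WHERE points > 22
GROUP BY game

Note: WHERE filters rows before grouping.

Result:
  Baseball: 2
  Volleyball: 3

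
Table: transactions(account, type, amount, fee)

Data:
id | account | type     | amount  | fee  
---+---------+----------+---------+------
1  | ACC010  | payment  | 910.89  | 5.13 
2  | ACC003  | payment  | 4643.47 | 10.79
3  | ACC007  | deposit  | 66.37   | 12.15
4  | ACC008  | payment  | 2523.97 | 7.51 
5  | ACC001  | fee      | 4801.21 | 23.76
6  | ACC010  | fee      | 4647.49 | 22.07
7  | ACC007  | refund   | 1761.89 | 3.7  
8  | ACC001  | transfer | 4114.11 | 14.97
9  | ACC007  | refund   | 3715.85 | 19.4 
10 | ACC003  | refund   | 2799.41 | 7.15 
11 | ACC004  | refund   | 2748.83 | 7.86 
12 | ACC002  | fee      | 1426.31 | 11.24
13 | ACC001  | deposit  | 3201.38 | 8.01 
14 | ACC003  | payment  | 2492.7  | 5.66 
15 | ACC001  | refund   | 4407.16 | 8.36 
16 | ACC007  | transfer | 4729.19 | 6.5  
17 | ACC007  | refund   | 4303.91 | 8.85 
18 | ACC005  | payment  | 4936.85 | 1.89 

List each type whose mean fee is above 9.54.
SELECT type, AVG(fee)
FROM transactions
GROUP BY type
HAVING AVG(fee) > 9.54

Result:
  deposit: avg=10.08
  fee: avg=19.02
  transfer: avg=10.74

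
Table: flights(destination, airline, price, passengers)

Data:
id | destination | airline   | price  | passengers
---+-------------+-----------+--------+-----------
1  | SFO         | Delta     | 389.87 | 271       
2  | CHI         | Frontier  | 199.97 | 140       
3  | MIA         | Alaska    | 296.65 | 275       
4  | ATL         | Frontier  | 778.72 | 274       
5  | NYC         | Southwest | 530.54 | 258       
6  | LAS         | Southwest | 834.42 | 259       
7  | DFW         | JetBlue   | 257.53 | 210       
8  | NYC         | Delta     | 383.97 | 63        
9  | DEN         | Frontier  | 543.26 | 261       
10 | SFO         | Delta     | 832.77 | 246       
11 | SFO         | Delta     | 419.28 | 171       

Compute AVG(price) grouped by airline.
SELECT airline, AVG(price) as result
FROM flights
GROUP BY airline

Result:
  Alaska: 296.65
  Delta: 506.47
  Frontier: 507.32
  JetBlue: 257.53
  Southwest: 682.48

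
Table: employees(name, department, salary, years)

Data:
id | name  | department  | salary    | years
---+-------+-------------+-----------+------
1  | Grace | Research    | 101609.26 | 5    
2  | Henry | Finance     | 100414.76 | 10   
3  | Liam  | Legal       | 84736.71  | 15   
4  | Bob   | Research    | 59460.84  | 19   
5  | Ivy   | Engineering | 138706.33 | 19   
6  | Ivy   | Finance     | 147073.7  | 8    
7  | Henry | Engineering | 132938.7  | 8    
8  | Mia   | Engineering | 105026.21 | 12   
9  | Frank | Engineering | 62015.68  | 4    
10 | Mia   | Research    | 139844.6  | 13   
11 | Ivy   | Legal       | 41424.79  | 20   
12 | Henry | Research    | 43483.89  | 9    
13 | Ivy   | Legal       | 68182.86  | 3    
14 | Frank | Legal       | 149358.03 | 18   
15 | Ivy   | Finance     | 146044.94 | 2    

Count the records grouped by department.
SELECT department, COUNT(*) as count
FROM employees
GROUP BY department

Result:
  Engineering: 4
  Finance: 3
  Legal: 4
  Research: 4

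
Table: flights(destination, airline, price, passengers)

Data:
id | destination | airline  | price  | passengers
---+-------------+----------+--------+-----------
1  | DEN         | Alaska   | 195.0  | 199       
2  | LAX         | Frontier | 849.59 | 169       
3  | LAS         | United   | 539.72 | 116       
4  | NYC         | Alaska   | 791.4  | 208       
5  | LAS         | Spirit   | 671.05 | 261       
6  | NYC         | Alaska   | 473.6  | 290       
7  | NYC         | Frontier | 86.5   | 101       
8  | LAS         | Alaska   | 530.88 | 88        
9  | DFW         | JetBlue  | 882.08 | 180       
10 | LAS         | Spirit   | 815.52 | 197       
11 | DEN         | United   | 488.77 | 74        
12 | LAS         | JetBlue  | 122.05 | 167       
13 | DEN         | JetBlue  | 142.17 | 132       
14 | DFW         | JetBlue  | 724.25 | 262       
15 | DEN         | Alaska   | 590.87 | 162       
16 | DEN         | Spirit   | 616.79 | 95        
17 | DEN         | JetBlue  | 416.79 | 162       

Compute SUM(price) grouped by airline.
SELECT airline, SUM(price) as result
FROM flights
GROUP BY airline

Result:
  Alaska: 2581.75
  Frontier: 936.09
  JetBlue: 2287.34
  Spirit: 2103.36
  United: 1028.49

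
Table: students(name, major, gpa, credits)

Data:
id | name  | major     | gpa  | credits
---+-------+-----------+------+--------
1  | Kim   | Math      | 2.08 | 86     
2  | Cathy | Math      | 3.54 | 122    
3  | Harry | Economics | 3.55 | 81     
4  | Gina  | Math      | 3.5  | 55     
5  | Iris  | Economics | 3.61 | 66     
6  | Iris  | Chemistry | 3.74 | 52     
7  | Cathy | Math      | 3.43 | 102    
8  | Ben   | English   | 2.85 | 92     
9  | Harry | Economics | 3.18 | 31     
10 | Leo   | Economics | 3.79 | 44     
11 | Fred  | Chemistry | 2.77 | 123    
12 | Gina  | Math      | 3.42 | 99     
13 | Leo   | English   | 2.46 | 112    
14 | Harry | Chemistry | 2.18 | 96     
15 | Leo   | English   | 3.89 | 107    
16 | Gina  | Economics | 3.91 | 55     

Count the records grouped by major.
SELECT major, COUNT(*) as count
FROM students
GROUP BY major

Result:
  Chemistry: 3
  Economics: 5
  English: 3
  Math: 5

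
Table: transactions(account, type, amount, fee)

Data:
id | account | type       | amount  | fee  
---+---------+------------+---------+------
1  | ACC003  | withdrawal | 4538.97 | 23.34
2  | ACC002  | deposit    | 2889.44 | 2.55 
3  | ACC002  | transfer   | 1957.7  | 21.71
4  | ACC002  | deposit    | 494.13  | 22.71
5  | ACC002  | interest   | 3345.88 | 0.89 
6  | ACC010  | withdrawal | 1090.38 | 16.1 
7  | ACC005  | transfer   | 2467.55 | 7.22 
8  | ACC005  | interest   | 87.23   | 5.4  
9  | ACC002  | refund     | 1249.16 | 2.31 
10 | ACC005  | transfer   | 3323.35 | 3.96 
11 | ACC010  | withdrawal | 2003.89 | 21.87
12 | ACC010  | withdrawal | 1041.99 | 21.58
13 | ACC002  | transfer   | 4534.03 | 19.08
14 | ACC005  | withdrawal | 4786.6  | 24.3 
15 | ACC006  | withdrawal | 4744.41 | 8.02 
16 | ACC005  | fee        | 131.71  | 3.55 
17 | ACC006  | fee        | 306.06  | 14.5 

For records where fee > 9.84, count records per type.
SELECT type, COUNT(*)
FROM transactions
WHERE fee > 9.84
GROUP BY type

Note: WHERE filters rows before grouping.

Result:
  deposit: 1
  fee: 1
  transfer: 2
  withdrawal: 5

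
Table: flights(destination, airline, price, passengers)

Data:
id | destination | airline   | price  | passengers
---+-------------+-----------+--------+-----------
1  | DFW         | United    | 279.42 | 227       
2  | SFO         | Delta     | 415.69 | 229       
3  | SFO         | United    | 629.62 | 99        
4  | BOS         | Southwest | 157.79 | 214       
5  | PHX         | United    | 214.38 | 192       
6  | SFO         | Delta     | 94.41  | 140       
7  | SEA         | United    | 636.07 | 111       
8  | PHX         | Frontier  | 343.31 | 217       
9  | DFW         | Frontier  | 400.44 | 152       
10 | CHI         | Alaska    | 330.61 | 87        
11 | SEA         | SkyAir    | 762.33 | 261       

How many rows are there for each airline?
SELECT airline, COUNT(*) as count
FROM flights
GROUP BY airline

Result:
  Alaska: 1
  Delta: 2
  Frontier: 2
  SkyAir: 1
  Southwest: 1
  United: 4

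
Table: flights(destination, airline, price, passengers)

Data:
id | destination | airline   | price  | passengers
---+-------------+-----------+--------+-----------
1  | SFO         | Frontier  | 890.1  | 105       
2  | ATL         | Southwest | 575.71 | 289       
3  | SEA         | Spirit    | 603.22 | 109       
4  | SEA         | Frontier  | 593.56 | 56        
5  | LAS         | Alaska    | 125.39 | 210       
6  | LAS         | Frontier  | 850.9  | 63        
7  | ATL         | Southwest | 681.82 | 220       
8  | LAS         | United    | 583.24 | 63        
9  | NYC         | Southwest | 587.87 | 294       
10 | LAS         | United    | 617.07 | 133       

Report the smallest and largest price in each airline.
SELECT airline, MIN(price), MAX(price)
FROM flights
GROUP BY airline

Result:
  Alaska: min=125.39, max=125.39
  Frontier: min=593.56, max=890.10
  Southwest: min=575.71, max=681.82
  Spirit: min=603.22, max=603.22
  United: min=583.24, max=617.07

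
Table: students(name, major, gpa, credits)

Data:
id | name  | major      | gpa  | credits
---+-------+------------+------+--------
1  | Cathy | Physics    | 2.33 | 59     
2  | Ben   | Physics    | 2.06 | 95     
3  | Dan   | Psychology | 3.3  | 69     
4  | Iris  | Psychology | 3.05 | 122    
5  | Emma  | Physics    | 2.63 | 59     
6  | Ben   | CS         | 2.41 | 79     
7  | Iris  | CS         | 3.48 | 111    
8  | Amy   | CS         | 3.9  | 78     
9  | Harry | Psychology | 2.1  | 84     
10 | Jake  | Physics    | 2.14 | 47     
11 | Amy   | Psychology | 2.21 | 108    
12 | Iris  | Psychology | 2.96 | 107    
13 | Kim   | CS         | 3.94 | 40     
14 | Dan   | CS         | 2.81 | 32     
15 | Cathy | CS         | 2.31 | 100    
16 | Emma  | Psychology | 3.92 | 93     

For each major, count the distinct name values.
SELECT major, COUNT(DISTINCT name)
FROM students
GROUP BY major

Result:
  CS: 6 distinct
  Physics: 4 distinct
  Psychology: 5 distinct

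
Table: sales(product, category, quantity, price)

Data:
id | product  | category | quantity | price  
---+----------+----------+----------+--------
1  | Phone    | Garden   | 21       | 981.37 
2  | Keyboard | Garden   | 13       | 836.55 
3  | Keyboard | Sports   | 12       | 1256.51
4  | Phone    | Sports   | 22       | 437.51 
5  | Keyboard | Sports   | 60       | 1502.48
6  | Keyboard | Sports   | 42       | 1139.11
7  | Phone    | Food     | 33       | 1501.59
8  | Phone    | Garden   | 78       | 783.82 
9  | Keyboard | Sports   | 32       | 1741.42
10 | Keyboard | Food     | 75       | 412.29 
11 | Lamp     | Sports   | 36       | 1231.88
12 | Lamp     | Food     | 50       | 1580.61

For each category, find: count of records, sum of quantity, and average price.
SELECT category,
       COUNT(*) as cnt,
       SUM(quantity) as total_quantity,
       AVG(price) as avg_price
FROM sales
GROUP BY category

Result:
  Food: 3 records, 158 total quantity, 1164.83 avg price
  Garden: 3 records, 112 total quantity, 867.25 avg price
  Sports: 6 records, 204 total quantity, 1218.15 avg price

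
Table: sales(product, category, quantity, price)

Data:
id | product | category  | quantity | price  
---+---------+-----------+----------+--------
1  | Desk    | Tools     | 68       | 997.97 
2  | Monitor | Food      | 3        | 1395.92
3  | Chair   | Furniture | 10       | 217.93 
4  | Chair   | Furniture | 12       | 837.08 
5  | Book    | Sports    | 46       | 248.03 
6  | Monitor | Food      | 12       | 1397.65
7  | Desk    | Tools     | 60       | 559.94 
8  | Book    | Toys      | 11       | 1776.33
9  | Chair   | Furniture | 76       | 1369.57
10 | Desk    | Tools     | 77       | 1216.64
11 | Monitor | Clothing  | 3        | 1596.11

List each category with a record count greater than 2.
SELECT category, COUNT(*) as cnt
FROM sales
GROUP BY category
HAVING COUNT(*) > 2

Result:
  Furniture: 3
  Tools: 3

Note: HAVING filters groups after aggregation, WHERE filters rows before.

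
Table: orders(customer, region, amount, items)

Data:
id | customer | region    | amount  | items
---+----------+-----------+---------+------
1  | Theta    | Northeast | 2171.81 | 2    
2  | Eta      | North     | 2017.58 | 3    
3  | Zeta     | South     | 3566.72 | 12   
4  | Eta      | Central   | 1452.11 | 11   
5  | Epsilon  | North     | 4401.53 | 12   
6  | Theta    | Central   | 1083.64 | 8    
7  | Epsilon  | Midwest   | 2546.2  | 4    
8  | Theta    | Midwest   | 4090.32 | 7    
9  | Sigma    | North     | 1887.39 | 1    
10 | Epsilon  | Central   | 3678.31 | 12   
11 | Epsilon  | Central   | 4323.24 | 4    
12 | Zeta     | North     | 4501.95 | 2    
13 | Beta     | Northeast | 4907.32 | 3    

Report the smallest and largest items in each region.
SELECT region, MIN(items), MAX(items)
FROM orders
GROUP BY region

Result:
  Central: min=4, max=12
  Midwest: min=4, max=7
  North: min=1, max=12
  Northeast: min=2, max=3
  South: min=12, max=12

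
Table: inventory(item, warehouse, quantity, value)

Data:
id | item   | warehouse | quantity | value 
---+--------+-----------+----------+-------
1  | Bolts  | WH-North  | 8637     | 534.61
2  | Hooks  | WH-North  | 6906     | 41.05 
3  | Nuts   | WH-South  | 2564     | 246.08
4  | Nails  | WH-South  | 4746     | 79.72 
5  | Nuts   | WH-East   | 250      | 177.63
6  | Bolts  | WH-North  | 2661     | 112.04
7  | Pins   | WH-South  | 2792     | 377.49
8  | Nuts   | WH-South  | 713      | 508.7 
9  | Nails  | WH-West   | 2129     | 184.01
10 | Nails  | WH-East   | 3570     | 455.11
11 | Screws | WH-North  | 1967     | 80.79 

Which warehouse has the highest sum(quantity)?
SELECT warehouse, SUM(quantity) as val
FROM inventory
GROUP BY warehouse
ORDER BY val DESC
LIMIT 1

Result: WH-North with sum(quantity) = 20171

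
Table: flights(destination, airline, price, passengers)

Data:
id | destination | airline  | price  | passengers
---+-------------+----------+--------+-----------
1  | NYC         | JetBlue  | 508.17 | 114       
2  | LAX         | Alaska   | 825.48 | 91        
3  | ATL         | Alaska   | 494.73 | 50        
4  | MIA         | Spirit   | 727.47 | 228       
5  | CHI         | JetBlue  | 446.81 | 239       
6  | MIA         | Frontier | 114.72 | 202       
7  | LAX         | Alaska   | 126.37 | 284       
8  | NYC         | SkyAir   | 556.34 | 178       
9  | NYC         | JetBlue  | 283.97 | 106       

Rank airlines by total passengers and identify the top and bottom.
SELECT airline, SUM(passengers)
FROM flights
GROUP BY airline
ORDER BY SUM(passengers)

All groups:
  SkyAir: 178
  Frontier: 202
  Spirit: 228
  Alaska: 425
  JetBlue: 459

Highest: JetBlue (459)
Lowest: SkyAir (178)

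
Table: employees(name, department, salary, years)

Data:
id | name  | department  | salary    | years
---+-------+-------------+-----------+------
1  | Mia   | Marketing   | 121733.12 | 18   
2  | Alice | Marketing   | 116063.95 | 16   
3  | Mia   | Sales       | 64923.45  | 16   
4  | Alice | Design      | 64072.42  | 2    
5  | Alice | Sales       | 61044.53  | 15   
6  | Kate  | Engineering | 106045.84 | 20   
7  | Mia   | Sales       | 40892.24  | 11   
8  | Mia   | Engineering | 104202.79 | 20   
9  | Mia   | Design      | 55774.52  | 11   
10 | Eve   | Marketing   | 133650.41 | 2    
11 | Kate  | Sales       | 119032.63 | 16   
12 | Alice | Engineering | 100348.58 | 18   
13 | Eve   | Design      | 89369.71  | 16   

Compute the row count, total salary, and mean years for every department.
SELECT department,
       COUNT(*) as cnt,
       SUM(salary) as total_salary,
       AVG(years) as avg_years
FROM employees
GROUP BY department

Result:
  Design: 3 records, 209216.65 total salary, 9.67 avg years
  Engineering: 3 records, 310597.21 total salary, 19.33 avg years
  Marketing: 3 records, 371447.48 total salary, 12.00 avg years
  Sales: 4 records, 285892.85 total salary, 14.50 avg years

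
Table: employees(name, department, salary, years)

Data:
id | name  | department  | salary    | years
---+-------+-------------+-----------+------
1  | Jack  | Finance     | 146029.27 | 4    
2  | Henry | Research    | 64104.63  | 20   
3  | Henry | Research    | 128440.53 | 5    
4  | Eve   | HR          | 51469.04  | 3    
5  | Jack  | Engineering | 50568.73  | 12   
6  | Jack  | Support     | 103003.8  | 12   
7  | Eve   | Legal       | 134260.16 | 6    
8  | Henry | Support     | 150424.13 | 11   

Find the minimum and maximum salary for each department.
SELECT department, MIN(salary), MAX(salary)
FROM employees
GROUP BY department

Result:
  Engineering: min=50568.73, max=50568.73
  Finance: min=146029.27, max=146029.27
  HR: min=51469.04, max=51469.04
  Legal: min=134260.16, max=134260.16
  Research: min=64104.63, max=128440.53
  Support: min=103003.80, max=150424.13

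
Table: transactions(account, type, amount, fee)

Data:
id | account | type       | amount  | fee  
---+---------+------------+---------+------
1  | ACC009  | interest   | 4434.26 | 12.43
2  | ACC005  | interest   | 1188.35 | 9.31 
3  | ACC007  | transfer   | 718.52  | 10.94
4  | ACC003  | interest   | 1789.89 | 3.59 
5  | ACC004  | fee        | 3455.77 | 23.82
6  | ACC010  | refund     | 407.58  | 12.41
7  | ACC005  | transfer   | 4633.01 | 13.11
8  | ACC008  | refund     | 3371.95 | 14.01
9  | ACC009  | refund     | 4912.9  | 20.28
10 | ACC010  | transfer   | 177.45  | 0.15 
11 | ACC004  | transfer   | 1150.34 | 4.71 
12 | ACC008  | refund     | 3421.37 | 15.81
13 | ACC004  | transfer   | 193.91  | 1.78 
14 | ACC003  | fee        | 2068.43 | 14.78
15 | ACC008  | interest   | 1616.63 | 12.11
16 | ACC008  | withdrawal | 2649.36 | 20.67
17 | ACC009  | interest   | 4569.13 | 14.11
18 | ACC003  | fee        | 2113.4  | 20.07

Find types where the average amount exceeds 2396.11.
SELECT type, AVG(amount)
FROM transactions
GROUP BY type
HAVING AVG(amount) > 2396.11

Result:
  fee: avg=2545.87
  interest: avg=2719.65
  refund: avg=3028.45
  withdrawal: avg=2649.36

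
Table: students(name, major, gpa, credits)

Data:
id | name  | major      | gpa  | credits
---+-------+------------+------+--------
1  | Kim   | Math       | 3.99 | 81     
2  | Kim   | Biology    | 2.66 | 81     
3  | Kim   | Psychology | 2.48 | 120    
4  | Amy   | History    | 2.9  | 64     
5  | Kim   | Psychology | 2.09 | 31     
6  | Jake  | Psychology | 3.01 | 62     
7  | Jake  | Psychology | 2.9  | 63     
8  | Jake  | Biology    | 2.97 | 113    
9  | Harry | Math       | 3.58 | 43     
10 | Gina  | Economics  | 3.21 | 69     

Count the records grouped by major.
SELECT major, COUNT(*) as count
FROM students
GROUP BY major

Result:
  Biology: 2
  Economics: 1
  History: 1
  Math: 2
  Psychology: 4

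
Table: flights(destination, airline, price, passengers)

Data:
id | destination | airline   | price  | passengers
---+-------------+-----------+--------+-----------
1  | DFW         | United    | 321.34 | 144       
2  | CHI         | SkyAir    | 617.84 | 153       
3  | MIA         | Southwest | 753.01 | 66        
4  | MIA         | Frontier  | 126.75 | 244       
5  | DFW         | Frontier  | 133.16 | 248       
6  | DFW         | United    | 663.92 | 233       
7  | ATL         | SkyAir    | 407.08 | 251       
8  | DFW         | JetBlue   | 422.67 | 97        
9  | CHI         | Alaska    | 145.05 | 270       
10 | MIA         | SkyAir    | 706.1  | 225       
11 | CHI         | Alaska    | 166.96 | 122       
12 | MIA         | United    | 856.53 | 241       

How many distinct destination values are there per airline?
SELECT airline, COUNT(DISTINCT destination)
FROM flights
GROUP BY airline

Result:
  Alaska: 1 distinct
  Frontier: 2 distinct
  JetBlue: 1 distinct
  SkyAir: 3 distinct
  Southwest: 1 distinct
  United: 2 distinct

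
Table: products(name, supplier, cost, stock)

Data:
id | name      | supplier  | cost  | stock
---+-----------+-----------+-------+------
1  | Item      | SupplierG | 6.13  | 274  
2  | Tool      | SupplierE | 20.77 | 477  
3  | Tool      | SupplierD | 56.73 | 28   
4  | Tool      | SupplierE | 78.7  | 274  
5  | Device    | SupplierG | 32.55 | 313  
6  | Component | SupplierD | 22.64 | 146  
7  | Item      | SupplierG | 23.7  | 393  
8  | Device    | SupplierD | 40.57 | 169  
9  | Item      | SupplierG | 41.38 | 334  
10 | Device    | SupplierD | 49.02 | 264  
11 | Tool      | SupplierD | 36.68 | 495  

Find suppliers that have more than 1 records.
SELECT supplier, COUNT(*) as cnt
FROM products
GROUP BY supplier
HAVING COUNT(*) > 1

Result:
  SupplierD: 5
  SupplierE: 2
  SupplierG: 4

Note: HAVING filters groups after aggregation, WHERE filters rows before.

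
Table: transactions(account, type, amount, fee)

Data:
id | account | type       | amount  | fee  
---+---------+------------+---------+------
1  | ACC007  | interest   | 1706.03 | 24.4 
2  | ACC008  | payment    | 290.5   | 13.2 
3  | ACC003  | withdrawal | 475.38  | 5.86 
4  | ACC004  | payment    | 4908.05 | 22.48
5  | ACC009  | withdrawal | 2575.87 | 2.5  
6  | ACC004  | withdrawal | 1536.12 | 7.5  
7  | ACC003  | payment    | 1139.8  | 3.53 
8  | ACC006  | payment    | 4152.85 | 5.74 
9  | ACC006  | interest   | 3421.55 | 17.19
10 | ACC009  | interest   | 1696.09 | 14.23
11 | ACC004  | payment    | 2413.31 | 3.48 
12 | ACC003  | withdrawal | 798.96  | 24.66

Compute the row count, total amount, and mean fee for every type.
SELECT type,
       COUNT(*) as cnt,
       SUM(amount) as total_amount,
       AVG(fee) as avg_fee
FROM transactions
GROUP BY type

Result:
  interest: 3 records, 6823.67 total amount, 18.61 avg fee
  payment: 5 records, 12904.51 total amount, 9.69 avg fee
  withdrawal: 4 records, 5386.33 total amount, 10.13 avg fee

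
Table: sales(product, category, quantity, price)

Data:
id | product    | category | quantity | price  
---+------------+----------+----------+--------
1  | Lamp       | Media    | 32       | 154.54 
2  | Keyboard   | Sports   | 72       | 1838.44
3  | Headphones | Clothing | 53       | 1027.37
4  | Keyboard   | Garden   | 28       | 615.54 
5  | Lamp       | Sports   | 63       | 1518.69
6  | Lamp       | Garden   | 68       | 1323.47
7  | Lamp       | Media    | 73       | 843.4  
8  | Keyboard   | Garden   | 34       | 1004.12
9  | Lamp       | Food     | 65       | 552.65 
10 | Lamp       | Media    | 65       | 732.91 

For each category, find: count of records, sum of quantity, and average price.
SELECT category,
       COUNT(*) as cnt,
       SUM(quantity) as total_quantity,
       AVG(price) as avg_price
FROM sales
GROUP BY category

Result:
  Clothing: 1 records, 53 total quantity, 1027.37 avg price
  Food: 1 records, 65 total quantity, 552.65 avg price
  Garden: 3 records, 130 total quantity, 981.04 avg price
  Media: 3 records, 170 total quantity, 576.95 avg price
  Sports: 2 records, 135 total quantity, 1678.57 avg price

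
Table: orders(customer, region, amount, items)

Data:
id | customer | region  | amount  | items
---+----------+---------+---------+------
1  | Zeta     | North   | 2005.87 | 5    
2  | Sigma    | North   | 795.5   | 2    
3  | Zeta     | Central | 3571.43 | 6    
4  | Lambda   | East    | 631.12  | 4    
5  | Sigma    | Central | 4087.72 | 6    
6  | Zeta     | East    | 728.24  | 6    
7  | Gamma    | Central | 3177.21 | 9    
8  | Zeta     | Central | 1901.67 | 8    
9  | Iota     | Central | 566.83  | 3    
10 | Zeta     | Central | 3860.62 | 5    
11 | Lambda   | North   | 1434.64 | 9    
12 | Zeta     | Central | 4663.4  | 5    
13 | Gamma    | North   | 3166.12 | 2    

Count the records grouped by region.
SELECT region, COUNT(*) as count
FROM orders
GROUP BY region

Result:
  Central: 7
  East: 2
  North: 4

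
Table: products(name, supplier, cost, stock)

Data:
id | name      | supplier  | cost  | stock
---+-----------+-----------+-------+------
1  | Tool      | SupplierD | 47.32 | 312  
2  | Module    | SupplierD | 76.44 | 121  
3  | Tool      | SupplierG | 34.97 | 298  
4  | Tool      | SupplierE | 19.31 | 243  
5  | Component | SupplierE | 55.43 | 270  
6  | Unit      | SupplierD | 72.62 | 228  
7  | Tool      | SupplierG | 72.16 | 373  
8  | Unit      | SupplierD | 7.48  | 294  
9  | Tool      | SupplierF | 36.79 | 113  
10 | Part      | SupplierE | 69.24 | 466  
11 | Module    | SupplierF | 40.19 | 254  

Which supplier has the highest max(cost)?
SELECT supplier, MAX(cost) as val
FROM products
GROUP BY supplier
ORDER BY val DESC
LIMIT 1

Result: SupplierD with max(cost) = 76.44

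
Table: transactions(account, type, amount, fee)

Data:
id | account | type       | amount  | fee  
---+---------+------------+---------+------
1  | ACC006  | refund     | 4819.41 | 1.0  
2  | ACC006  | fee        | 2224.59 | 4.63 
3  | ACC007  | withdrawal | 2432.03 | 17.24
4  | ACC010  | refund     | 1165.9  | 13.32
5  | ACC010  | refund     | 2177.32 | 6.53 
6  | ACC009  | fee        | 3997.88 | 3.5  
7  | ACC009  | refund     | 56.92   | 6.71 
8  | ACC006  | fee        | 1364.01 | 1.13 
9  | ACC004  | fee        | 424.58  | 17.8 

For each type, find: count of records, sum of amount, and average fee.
SELECT type,
       COUNT(*) as cnt,
       SUM(amount) as total_amount,
       AVG(fee) as avg_fee
FROM transactions
GROUP BY type

Result:
  fee: 4 records, 8011.06 total amount, 6.77 avg fee
  refund: 4 records, 8219.55 total amount, 6.89 avg fee
  withdrawal: 1 records, 2432.03 total amount, 17.24 avg fee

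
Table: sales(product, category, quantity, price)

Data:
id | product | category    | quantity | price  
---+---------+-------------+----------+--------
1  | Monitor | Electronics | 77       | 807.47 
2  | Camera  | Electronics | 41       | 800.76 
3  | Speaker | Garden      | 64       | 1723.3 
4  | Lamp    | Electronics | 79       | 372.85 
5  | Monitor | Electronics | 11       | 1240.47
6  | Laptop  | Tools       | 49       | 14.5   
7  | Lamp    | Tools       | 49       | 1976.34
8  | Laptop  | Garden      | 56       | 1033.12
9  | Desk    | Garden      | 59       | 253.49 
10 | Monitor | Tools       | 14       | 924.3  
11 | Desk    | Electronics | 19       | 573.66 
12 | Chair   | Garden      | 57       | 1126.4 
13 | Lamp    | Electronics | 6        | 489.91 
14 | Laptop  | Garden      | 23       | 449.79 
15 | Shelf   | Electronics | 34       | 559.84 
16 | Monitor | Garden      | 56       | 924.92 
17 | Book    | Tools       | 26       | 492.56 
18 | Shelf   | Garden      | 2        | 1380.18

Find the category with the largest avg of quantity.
SELECT category, AVG(quantity) as val
FROM sales
GROUP BY category
ORDER BY val DESC
LIMIT 1

Result: Garden with avg(quantity) = 45.29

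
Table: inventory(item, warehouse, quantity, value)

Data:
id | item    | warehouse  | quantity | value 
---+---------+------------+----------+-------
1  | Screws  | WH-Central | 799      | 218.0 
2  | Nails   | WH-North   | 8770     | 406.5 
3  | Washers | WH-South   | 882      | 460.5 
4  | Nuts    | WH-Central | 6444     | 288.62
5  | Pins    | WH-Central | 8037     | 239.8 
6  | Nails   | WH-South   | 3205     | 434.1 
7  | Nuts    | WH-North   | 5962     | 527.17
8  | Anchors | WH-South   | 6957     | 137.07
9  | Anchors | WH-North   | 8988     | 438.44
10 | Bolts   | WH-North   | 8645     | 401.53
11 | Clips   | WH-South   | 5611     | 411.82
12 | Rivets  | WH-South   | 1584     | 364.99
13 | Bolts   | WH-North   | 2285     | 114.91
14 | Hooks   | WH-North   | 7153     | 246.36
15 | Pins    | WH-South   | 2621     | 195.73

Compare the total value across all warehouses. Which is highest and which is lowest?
SELECT warehouse, SUM(value)
FROM inventory
GROUP BY warehouse
ORDER BY SUM(value)

All groups:
  WH-Central: 746.42
  WH-South: 2004.21
  WH-North: 2134.91

Highest: WH-North (2134.91)
Lowest: WH-Central (746.42)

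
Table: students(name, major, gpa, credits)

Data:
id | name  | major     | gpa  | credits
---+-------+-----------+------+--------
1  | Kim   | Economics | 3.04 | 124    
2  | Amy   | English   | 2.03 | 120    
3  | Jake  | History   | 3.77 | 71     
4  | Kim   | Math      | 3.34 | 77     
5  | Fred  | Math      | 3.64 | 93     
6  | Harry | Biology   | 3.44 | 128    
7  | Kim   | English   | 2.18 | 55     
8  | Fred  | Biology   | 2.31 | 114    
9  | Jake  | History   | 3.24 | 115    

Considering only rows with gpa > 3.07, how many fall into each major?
SELECT major, COUNT(*)
FROM students
WHERE gpa > 3.07
GROUP BY major

Note: WHERE filters rows before grouping.

Result:
  Biology: 1
  History: 2
  Math: 2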